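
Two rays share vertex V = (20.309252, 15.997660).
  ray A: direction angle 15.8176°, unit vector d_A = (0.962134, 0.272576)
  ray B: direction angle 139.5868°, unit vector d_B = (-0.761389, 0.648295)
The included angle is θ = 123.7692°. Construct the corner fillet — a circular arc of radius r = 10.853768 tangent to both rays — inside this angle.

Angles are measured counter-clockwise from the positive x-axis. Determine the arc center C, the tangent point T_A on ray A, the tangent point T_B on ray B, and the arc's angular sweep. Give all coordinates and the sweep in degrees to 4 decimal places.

center=(22.9303,28.0211) T_A=(25.8888,17.5784) T_B=(15.8939,19.7572) sweep=56.2308

bisector direction at 77.7022° = (0.212993,0.977054)
center distance |VC| = r/sin(θ/2) = 10.853768/sin(61.8846°) = 12.305856
C = V + |VC|·bis = (22.9303,28.0211)
T_A = V + ((C−V)·d_A)·d_A = V + 5.7991·d_A = (25.8888,17.5784)
T_B = V + ((C−V)·d_B)·d_B = V + 5.7991·d_B = (15.8939,19.7572)
sweep = 180° − θ = 56.2308°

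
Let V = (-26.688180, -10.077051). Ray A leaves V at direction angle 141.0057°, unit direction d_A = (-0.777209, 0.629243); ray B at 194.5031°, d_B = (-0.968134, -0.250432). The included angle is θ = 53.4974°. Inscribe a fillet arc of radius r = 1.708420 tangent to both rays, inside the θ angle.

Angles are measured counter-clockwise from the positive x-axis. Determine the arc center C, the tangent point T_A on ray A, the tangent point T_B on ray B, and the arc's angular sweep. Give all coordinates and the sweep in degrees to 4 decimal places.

bisector direction at 167.7544° = (-0.977247,0.212103)
center distance |VC| = r/sin(θ/2) = 1.708420/sin(26.7487°) = 3.795829
C = V + |VC|·bis = (-30.3976,-9.2719)
T_A = V + ((C−V)·d_A)·d_A = V + 3.3896·d_A = (-29.3226,-7.9441)
T_B = V + ((C−V)·d_B)·d_B = V + 3.3896·d_B = (-29.9698,-10.9259)
sweep = 180° − θ = 126.5026°

center=(-30.3976,-9.2719) T_A=(-29.3226,-7.9441) T_B=(-29.9698,-10.9259) sweep=126.5026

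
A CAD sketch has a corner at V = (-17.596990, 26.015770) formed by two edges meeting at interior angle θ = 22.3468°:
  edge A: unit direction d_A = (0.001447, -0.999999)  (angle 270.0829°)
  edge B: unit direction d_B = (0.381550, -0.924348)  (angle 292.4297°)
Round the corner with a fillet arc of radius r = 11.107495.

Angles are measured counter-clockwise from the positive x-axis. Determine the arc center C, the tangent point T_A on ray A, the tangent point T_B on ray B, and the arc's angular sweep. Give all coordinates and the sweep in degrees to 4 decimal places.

bisector direction at 281.2563° = (0.195198,-0.980764)
center distance |VC| = r/sin(θ/2) = 11.107495/sin(11.1734°) = 57.320452
C = V + |VC|·bis = (-6.4081,-30.2021)
T_A = V + ((C−V)·d_A)·d_A = V + 56.2340·d_A = (-17.5156,-30.2181)
T_B = V + ((C−V)·d_B)·d_B = V + 56.2340·d_B = (3.8591,-25.9640)
sweep = 180° − θ = 157.6532°

center=(-6.4081,-30.2021) T_A=(-17.5156,-30.2181) T_B=(3.8591,-25.9640) sweep=157.6532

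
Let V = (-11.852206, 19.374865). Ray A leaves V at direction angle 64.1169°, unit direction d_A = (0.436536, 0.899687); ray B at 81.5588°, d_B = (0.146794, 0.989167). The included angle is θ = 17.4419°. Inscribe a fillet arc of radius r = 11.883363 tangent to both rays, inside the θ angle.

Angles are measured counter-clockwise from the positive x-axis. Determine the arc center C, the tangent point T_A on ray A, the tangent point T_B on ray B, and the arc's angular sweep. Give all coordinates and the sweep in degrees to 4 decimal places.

center=(11.2744,94.2599) T_A=(21.9657,89.0724) T_B=(-0.4802,96.0043) sweep=162.5581

bisector direction at 72.8378° = (0.295077,0.955474)
center distance |VC| = r/sin(θ/2) = 11.883363/sin(8.7210°) = 78.374797
C = V + |VC|·bis = (11.2744,94.2599)
T_A = V + ((C−V)·d_A)·d_A = V + 77.4687·d_A = (21.9657,89.0724)
T_B = V + ((C−V)·d_B)·d_B = V + 77.4687·d_B = (-0.4802,96.0043)
sweep = 180° − θ = 162.5581°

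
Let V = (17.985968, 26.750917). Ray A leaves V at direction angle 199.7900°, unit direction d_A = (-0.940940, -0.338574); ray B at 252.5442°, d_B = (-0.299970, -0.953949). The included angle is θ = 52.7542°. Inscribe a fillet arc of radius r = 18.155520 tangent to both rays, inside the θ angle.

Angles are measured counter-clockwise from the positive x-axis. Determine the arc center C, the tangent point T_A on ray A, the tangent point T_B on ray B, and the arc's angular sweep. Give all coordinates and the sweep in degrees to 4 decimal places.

bisector direction at 226.1671° = (-0.692558,-0.721363)
center distance |VC| = r/sin(θ/2) = 18.155520/sin(26.3771°) = 40.865303
C = V + |VC|·bis = (-10.3156,-2.7278)
T_A = V + ((C−V)·d_A)·d_A = V + 36.6108·d_A = (-16.4626,14.3555)
T_B = V + ((C−V)·d_B)·d_B = V + 36.6108·d_B = (7.0038,-8.1739)
sweep = 180° − θ = 127.2458°

center=(-10.3156,-2.7278) T_A=(-16.4626,14.3555) T_B=(7.0038,-8.1739) sweep=127.2458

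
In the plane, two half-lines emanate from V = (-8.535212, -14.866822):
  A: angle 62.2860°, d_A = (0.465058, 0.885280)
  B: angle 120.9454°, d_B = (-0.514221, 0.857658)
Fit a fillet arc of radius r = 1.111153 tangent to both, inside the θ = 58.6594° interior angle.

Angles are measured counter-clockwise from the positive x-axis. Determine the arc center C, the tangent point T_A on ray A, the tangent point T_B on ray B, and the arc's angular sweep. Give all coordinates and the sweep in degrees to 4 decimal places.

center=(-8.5992,-12.5993) T_A=(-7.6155,-13.1160) T_B=(-9.5522,-13.1707) sweep=121.3406

bisector direction at 91.6157° = (-0.028196,0.999602)
center distance |VC| = r/sin(θ/2) = 1.111153/sin(29.3297°) = 2.268426
C = V + |VC|·bis = (-8.5992,-12.5993)
T_A = V + ((C−V)·d_A)·d_A = V + 1.9776·d_A = (-7.6155,-13.1160)
T_B = V + ((C−V)·d_B)·d_B = V + 1.9776·d_B = (-9.5522,-13.1707)
sweep = 180° − θ = 121.3406°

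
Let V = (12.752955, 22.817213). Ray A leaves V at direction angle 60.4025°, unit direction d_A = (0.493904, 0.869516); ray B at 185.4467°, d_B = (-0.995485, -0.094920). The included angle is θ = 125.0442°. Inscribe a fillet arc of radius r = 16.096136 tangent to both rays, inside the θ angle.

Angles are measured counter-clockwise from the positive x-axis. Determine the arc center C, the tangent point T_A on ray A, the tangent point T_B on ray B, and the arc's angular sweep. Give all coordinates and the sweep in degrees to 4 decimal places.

center=(2.8917,38.0461) T_A=(16.8875,30.0961) T_B=(4.4195,22.0226) sweep=54.9558

bisector direction at 122.9246° = (-0.543535,0.839387)
center distance |VC| = r/sin(θ/2) = 16.096136/sin(62.5221°) = 18.142852
C = V + |VC|·bis = (2.8917,38.0461)
T_A = V + ((C−V)·d_A)·d_A = V + 8.3712·d_A = (16.8875,30.0961)
T_B = V + ((C−V)·d_B)·d_B = V + 8.3712·d_B = (4.4195,22.0226)
sweep = 180° − θ = 54.9558°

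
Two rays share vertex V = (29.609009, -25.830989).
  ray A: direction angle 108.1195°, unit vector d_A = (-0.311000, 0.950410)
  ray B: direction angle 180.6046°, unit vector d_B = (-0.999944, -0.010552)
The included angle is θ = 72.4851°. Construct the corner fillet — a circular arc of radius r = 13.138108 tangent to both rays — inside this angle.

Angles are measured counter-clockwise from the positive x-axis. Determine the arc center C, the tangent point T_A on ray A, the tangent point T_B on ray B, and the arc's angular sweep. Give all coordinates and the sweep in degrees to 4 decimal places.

bisector direction at 144.3620° = (-0.812715,0.582661)
center distance |VC| = r/sin(θ/2) = 13.138108/sin(36.2426°) = 22.222601
C = V + |VC|·bis = (11.5484,-12.8827)
T_A = V + ((C−V)·d_A)·d_A = V + 17.9230·d_A = (24.0350,-8.7968)
T_B = V + ((C−V)·d_B)·d_B = V + 17.9230·d_B = (11.6870,-26.0201)
sweep = 180° − θ = 107.5149°

center=(11.5484,-12.8827) T_A=(24.0350,-8.7968) T_B=(11.6870,-26.0201) sweep=107.5149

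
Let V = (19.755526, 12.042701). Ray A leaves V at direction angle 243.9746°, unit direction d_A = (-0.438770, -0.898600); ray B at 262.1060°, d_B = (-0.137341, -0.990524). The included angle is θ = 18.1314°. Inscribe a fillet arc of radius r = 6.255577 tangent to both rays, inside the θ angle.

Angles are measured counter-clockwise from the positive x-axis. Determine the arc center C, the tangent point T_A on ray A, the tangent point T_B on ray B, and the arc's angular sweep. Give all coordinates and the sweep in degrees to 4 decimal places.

bisector direction at 253.0403° = (-0.291699,-0.956510)
center distance |VC| = r/sin(θ/2) = 6.255577/sin(9.0657°) = 39.701079
C = V + |VC|·bis = (8.1748,-25.9318)
T_A = V + ((C−V)·d_A)·d_A = V + 39.2051·d_A = (2.5535,-23.1870)
T_B = V + ((C−V)·d_B)·d_B = V + 39.2051·d_B = (14.3711,-26.7909)
sweep = 180° − θ = 161.8686°

center=(8.1748,-25.9318) T_A=(2.5535,-23.1870) T_B=(14.3711,-26.7909) sweep=161.8686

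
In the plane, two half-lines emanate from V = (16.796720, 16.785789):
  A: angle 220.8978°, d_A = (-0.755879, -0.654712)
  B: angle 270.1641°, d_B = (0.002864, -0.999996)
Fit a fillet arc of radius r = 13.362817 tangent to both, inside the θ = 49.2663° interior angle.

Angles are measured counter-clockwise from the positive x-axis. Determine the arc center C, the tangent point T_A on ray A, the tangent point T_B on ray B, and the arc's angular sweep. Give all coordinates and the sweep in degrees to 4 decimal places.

center=(3.5174,-12.3947) T_A=(-5.2314,-2.2941) T_B=(16.8802,-12.3565) sweep=130.7337

bisector direction at 245.5309° = (-0.414202,-0.910185)
center distance |VC| = r/sin(θ/2) = 13.362817/sin(24.6332°) = 32.059980
C = V + |VC|·bis = (3.5174,-12.3947)
T_A = V + ((C−V)·d_A)·d_A = V + 29.1424·d_A = (-5.2314,-2.2941)
T_B = V + ((C−V)·d_B)·d_B = V + 29.1424·d_B = (16.8802,-12.3565)
sweep = 180° − θ = 130.7337°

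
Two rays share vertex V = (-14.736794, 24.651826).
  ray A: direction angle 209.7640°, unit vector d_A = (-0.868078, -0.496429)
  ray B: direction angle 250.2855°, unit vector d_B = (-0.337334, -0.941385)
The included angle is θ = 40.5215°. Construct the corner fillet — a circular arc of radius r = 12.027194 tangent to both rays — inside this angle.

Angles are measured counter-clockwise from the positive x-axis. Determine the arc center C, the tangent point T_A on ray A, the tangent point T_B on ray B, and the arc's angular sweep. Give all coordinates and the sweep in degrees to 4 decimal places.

bisector direction at 230.0248° = (-0.642457,-0.766322)
center distance |VC| = r/sin(θ/2) = 12.027194/sin(20.2608°) = 34.731257
C = V + |VC|·bis = (-37.0501,-1.9635)
T_A = V + ((C−V)·d_A)·d_A = V + 32.5823·d_A = (-43.0208,8.4770)
T_B = V + ((C−V)·d_B)·d_B = V + 32.5823·d_B = (-25.7279,-6.0207)
sweep = 180° − θ = 139.4785°

center=(-37.0501,-1.9635) T_A=(-43.0208,8.4770) T_B=(-25.7279,-6.0207) sweep=139.4785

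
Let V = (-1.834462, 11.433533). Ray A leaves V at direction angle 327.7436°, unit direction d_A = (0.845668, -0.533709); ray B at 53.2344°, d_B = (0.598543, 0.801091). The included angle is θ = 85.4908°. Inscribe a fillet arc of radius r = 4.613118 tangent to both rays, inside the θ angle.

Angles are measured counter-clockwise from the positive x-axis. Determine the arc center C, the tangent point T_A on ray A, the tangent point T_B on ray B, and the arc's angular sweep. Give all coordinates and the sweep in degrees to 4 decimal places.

bisector direction at 10.4890° = (0.983290,0.182047)
center distance |VC| = r/sin(θ/2) = 4.613118/sin(42.7454°) = 6.796573
C = V + |VC|·bis = (4.8485,12.6708)
T_A = V + ((C−V)·d_A)·d_A = V + 4.9912·d_A = (2.3865,8.7697)
T_B = V + ((C−V)·d_B)·d_B = V + 4.9912·d_B = (1.1530,15.4320)
sweep = 180° − θ = 94.5092°

center=(4.8485,12.6708) T_A=(2.3865,8.7697) T_B=(1.1530,15.4320) sweep=94.5092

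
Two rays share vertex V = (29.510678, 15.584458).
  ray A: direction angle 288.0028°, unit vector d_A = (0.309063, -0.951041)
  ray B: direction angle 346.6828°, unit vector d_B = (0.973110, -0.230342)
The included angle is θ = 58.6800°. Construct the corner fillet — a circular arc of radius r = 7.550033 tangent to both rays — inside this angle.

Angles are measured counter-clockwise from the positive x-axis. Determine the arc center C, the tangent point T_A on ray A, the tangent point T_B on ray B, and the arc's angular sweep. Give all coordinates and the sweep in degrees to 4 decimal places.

bisector direction at 317.3428° = (0.735421,-0.677610)
center distance |VC| = r/sin(θ/2) = 7.550033/sin(29.3400°) = 15.408509
C = V + |VC|·bis = (40.8424,5.1435)
T_A = V + ((C−V)·d_A)·d_A = V + 13.4320·d_A = (33.6620,2.8101)
T_B = V + ((C−V)·d_B)·d_B = V + 13.4320·d_B = (42.5815,12.4905)
sweep = 180° − θ = 121.3200°

center=(40.8424,5.1435) T_A=(33.6620,2.8101) T_B=(42.5815,12.4905) sweep=121.3200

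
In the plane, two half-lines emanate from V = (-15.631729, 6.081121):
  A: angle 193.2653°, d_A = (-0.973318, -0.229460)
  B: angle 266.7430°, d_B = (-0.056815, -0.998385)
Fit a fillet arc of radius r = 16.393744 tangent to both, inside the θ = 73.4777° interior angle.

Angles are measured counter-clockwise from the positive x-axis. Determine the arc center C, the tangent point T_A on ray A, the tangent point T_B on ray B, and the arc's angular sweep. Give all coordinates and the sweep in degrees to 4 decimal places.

center=(-33.2468,-14.9148) T_A=(-37.0085,1.0415) T_B=(-16.8795,-15.8462) sweep=106.5223

bisector direction at 230.0042° = (-0.642732,-0.766091)
center distance |VC| = r/sin(θ/2) = 16.393744/sin(36.7388°) = 27.406558
C = V + |VC|·bis = (-33.2468,-14.9148)
T_A = V + ((C−V)·d_A)·d_A = V + 21.9628·d_A = (-37.0085,1.0415)
T_B = V + ((C−V)·d_B)·d_B = V + 21.9628·d_B = (-16.8795,-15.8462)
sweep = 180° − θ = 106.5223°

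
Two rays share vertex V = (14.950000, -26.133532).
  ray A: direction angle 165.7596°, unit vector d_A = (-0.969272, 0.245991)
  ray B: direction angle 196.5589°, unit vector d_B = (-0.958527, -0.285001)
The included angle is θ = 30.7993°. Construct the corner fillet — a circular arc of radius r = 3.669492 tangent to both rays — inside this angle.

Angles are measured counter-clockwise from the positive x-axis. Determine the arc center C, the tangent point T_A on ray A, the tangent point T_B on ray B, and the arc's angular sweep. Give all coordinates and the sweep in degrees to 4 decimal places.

bisector direction at 181.1593° = (-0.999795,-0.020231)
center distance |VC| = r/sin(θ/2) = 3.669492/sin(15.3996°) = 13.818448
C = V + |VC|·bis = (1.1344,-26.4131)
T_A = V + ((C−V)·d_A)·d_A = V + 13.3223·d_A = (2.0370,-22.8564)
T_B = V + ((C−V)·d_B)·d_B = V + 13.3223·d_B = (2.1802,-29.9304)
sweep = 180° − θ = 149.2007°

center=(1.1344,-26.4131) T_A=(2.0370,-22.8564) T_B=(2.1802,-29.9304) sweep=149.2007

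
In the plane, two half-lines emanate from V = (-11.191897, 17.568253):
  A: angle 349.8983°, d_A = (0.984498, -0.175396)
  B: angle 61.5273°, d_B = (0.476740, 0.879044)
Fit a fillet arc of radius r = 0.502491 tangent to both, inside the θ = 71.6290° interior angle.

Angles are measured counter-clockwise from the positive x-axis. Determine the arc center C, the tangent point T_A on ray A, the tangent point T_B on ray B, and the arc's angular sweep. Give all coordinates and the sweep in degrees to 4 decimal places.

center=(-10.4182,17.9408) T_A=(-10.5063,17.4461) T_B=(-10.8599,18.1804) sweep=108.3710

bisector direction at 25.7128° = (0.900980,0.433860)
center distance |VC| = r/sin(θ/2) = 0.502491/sin(35.8145°) = 0.858720
C = V + |VC|·bis = (-10.4182,17.9408)
T_A = V + ((C−V)·d_A)·d_A = V + 0.6963·d_A = (-10.5063,17.4461)
T_B = V + ((C−V)·d_B)·d_B = V + 0.6963·d_B = (-10.8599,18.1804)
sweep = 180° − θ = 108.3710°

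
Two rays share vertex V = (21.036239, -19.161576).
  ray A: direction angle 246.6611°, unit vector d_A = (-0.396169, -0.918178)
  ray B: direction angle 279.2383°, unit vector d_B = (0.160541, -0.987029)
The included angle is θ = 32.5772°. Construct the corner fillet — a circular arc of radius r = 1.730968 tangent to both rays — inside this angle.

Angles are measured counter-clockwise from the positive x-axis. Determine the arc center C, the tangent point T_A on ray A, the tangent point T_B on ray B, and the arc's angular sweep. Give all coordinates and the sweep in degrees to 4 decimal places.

bisector direction at 262.9497° = (-0.122741,-0.992439)
center distance |VC| = r/sin(θ/2) = 1.730968/sin(16.2886°) = 6.171543
C = V + |VC|·bis = (20.2787,-25.2865)
T_A = V + ((C−V)·d_A)·d_A = V + 5.9238·d_A = (18.6894,-24.6007)
T_B = V + ((C−V)·d_B)·d_B = V + 5.9238·d_B = (21.9873,-25.0086)
sweep = 180° − θ = 147.4228°

center=(20.2787,-25.2865) T_A=(18.6894,-24.6007) T_B=(21.9873,-25.0086) sweep=147.4228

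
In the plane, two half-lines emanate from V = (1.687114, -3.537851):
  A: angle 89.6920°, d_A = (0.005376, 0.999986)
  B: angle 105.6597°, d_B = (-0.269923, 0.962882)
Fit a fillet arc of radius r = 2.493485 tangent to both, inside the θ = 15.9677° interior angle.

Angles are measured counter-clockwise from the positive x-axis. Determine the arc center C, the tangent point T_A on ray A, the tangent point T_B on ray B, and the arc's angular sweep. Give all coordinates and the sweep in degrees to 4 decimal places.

bisector direction at 97.6759° = (-0.133568,0.991040)
center distance |VC| = r/sin(θ/2) = 2.493485/sin(7.9839°) = 17.952435
C = V + |VC|·bis = (-0.7108,14.2537)
T_A = V + ((C−V)·d_A)·d_A = V + 17.7784·d_A = (1.7827,14.2403)
T_B = V + ((C−V)·d_B)·d_B = V + 17.7784·d_B = (-3.1117,13.5807)
sweep = 180° − θ = 164.0323°

center=(-0.7108,14.2537) T_A=(1.7827,14.2403) T_B=(-3.1117,13.5807) sweep=164.0323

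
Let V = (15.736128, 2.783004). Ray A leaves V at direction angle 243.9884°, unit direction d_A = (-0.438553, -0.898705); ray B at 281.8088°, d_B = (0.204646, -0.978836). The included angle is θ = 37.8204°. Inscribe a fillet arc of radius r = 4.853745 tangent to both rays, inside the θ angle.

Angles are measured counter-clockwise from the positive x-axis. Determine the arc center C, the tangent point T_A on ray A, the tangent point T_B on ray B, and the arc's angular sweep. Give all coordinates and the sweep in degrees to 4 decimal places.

bisector direction at 262.8986° = (-0.123626,-0.992329)
center distance |VC| = r/sin(θ/2) = 4.853745/sin(18.9102°) = 14.976727
C = V + |VC|·bis = (13.8846,-12.0788)
T_A = V + ((C−V)·d_A)·d_A = V + 14.1684·d_A = (9.5225,-9.9502)
T_B = V + ((C−V)·d_B)·d_B = V + 14.1684·d_B = (18.6356,-11.0855)
sweep = 180° − θ = 142.1796°

center=(13.8846,-12.0788) T_A=(9.5225,-9.9502) T_B=(18.6356,-11.0855) sweep=142.1796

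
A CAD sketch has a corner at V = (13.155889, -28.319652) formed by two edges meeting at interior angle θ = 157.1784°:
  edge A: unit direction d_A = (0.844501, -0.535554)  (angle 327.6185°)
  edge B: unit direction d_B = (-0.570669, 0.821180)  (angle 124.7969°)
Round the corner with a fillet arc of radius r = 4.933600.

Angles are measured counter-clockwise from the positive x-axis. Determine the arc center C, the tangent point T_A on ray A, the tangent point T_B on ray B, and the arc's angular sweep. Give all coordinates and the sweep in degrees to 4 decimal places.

bisector direction at 46.2077° = (0.692046,0.721853)
center distance |VC| = r/sin(θ/2) = 4.933600/sin(78.5892°) = 5.033084
C = V + |VC|·bis = (16.6390,-24.6865)
T_A = V + ((C−V)·d_A)·d_A = V + 0.9958·d_A = (13.9968,-28.8529)
T_B = V + ((C−V)·d_B)·d_B = V + 0.9958·d_B = (12.5876,-27.5020)
sweep = 180° − θ = 22.8216°

center=(16.6390,-24.6865) T_A=(13.9968,-28.8529) T_B=(12.5876,-27.5020) sweep=22.8216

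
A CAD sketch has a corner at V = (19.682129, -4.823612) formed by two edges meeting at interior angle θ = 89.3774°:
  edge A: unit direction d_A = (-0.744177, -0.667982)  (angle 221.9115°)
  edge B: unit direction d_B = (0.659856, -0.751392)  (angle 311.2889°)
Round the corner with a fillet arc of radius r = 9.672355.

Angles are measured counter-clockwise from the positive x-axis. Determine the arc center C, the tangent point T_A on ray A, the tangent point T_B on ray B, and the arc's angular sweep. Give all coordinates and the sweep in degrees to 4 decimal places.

center=(18.8665,-18.5531) T_A=(12.4055,-11.3552) T_B=(26.1342,-12.1707) sweep=90.6226

bisector direction at 266.6002° = (-0.059303,-0.998240)
center distance |VC| = r/sin(θ/2) = 9.672355/sin(44.6887°) = 13.753705
C = V + |VC|·bis = (18.8665,-18.5531)
T_A = V + ((C−V)·d_A)·d_A = V + 9.7780·d_A = (12.4055,-11.3552)
T_B = V + ((C−V)·d_B)·d_B = V + 9.7780·d_B = (26.1342,-12.1707)
sweep = 180° − θ = 90.6226°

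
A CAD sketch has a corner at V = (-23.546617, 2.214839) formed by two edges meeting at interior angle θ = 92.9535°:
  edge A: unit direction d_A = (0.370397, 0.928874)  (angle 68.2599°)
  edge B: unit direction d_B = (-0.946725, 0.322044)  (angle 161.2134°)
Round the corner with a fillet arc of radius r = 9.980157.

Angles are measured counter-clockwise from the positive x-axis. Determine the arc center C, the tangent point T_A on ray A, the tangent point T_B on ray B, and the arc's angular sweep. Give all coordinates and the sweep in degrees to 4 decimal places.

bisector direction at 114.7366° = (-0.418448,0.908241)
center distance |VC| = r/sin(θ/2) = 9.980157/sin(46.4768°) = 13.763931
C = V + |VC|·bis = (-29.3061,14.7158)
T_A = V + ((C−V)·d_A)·d_A = V + 9.4785·d_A = (-20.0358,11.0192)
T_B = V + ((C−V)·d_B)·d_B = V + 9.4785·d_B = (-32.5202,5.2673)
sweep = 180° − θ = 87.0465°

center=(-29.3061,14.7158) T_A=(-20.0358,11.0192) T_B=(-32.5202,5.2673) sweep=87.0465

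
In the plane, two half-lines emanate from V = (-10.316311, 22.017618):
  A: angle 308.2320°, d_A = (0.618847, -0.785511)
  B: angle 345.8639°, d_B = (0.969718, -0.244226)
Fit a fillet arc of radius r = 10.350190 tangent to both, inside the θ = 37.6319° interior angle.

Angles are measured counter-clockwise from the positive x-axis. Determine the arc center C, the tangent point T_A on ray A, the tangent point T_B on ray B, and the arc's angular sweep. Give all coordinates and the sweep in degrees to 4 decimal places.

center=(16.6118,4.5623) T_A=(8.4816,-1.8429) T_B=(19.1396,14.5991) sweep=142.3681

bisector direction at 327.0480° = (0.839126,-0.543937)
center distance |VC| = r/sin(θ/2) = 10.350190/sin(18.8160°) = 32.090706
C = V + |VC|·bis = (16.6118,4.5623)
T_A = V + ((C−V)·d_A)·d_A = V + 30.3758·d_A = (8.4816,-1.8429)
T_B = V + ((C−V)·d_B)·d_B = V + 30.3758·d_B = (19.1396,14.5991)
sweep = 180° − θ = 142.3681°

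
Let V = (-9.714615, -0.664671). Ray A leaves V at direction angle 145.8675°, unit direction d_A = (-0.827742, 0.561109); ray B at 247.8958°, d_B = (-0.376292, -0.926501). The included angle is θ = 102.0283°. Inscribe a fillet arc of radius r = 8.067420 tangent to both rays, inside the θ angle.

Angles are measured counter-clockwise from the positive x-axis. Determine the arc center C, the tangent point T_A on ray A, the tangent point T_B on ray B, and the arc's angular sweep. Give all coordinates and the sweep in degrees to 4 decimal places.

center=(-19.6461,-3.6786) T_A=(-15.1194,2.9991) T_B=(-12.1716,-6.7143) sweep=77.9717

bisector direction at 196.8817° = (-0.956907,-0.290396)
center distance |VC| = r/sin(θ/2) = 8.067420/sin(51.0142°) = 10.378755
C = V + |VC|·bis = (-19.6461,-3.6786)
T_A = V + ((C−V)·d_A)·d_A = V + 6.5296·d_A = (-15.1194,2.9991)
T_B = V + ((C−V)·d_B)·d_B = V + 6.5296·d_B = (-12.1716,-6.7143)
sweep = 180° − θ = 77.9717°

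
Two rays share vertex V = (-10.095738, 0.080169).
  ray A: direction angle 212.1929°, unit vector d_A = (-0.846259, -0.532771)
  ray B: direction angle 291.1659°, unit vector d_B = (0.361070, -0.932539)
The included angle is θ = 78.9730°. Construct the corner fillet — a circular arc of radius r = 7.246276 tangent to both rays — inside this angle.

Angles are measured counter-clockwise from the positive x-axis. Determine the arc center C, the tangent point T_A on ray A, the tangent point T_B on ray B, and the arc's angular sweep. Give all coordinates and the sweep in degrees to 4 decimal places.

bisector direction at 251.6794° = (-0.314334,-0.949313)
center distance |VC| = r/sin(θ/2) = 7.246276/sin(39.4865°) = 11.395372
C = V + |VC|·bis = (-13.6777,-10.7376)
T_A = V + ((C−V)·d_A)·d_A = V + 8.7947·d_A = (-17.5383,-4.6054)
T_B = V + ((C−V)·d_B)·d_B = V + 8.7947·d_B = (-6.9203,-8.1212)
sweep = 180° − θ = 101.0270°

center=(-13.6777,-10.7376) T_A=(-17.5383,-4.6054) T_B=(-6.9203,-8.1212) sweep=101.0270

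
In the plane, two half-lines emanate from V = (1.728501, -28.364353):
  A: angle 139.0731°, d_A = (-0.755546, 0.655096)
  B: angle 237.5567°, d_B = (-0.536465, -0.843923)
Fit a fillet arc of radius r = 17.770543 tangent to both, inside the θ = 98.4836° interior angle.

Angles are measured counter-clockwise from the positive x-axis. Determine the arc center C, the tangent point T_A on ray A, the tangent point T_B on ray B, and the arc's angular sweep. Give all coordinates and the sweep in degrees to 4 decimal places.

bisector direction at 188.3149° = (-0.989488,-0.144614)
center distance |VC| = r/sin(θ/2) = 17.770543/sin(49.2418°) = 23.460344
C = V + |VC|·bis = (-21.4852,-31.7570)
T_A = V + ((C−V)·d_A)·d_A = V + 15.3165·d_A = (-9.8438,-18.3306)
T_B = V + ((C−V)·d_B)·d_B = V + 15.3165·d_B = (-6.4883,-41.2903)
sweep = 180° − θ = 81.5164°

center=(-21.4852,-31.7570) T_A=(-9.8438,-18.3306) T_B=(-6.4883,-41.2903) sweep=81.5164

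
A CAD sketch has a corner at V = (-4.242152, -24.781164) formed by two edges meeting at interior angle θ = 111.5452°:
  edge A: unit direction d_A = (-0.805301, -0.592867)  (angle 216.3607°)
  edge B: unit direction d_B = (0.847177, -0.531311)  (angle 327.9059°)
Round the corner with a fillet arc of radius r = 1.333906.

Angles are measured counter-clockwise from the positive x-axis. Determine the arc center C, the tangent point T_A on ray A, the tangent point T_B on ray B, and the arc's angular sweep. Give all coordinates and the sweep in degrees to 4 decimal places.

bisector direction at 272.1333° = (0.037225,-0.999307)
center distance |VC| = r/sin(θ/2) = 1.333906/sin(55.7726°) = 1.613313
C = V + |VC|·bis = (-4.1821,-26.3934)
T_A = V + ((C−V)·d_A)·d_A = V + 0.9075·d_A = (-4.9729,-25.3192)
T_B = V + ((C−V)·d_B)·d_B = V + 0.9075·d_B = (-3.4734,-25.2633)
sweep = 180° − θ = 68.4548°

center=(-4.1821,-26.3934) T_A=(-4.9729,-25.3192) T_B=(-3.4734,-25.2633) sweep=68.4548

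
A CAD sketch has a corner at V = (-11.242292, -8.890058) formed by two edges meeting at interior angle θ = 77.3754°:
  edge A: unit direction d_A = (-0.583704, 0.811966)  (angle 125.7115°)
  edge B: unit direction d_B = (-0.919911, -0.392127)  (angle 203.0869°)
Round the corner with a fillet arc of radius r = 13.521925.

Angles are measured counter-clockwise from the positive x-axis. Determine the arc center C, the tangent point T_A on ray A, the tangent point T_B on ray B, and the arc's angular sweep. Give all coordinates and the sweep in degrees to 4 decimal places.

bisector direction at 164.3992° = (-0.963159,0.268933)
center distance |VC| = r/sin(θ/2) = 13.521925/sin(38.6877°) = 21.632481
C = V + |VC|·bis = (-32.0778,-3.0724)
T_A = V + ((C−V)·d_A)·d_A = V + 16.8855·d_A = (-21.0985,4.8204)
T_B = V + ((C−V)·d_B)·d_B = V + 16.8855·d_B = (-26.7755,-15.5113)
sweep = 180° − θ = 102.6246°

center=(-32.0778,-3.0724) T_A=(-21.0985,4.8204) T_B=(-26.7755,-15.5113) sweep=102.6246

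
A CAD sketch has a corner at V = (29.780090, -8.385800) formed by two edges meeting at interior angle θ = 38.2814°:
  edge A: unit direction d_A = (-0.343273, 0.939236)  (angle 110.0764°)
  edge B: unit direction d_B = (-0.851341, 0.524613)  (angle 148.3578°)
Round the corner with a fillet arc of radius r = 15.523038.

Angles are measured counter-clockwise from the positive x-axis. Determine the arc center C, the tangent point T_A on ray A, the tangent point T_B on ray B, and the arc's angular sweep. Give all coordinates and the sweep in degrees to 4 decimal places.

center=(-0.1526,28.2930) T_A=(14.4272,33.6216) T_B=(-8.2962,15.0776) sweep=141.7186

bisector direction at 129.2171° = (-0.632261,0.774756)
center distance |VC| = r/sin(θ/2) = 15.523038/sin(19.1407°) = 47.342348
C = V + |VC|·bis = (-0.1526,28.2930)
T_A = V + ((C−V)·d_A)·d_A = V + 44.7251·d_A = (14.4272,33.6216)
T_B = V + ((C−V)·d_B)·d_B = V + 44.7251·d_B = (-8.2962,15.0776)
sweep = 180° − θ = 141.7186°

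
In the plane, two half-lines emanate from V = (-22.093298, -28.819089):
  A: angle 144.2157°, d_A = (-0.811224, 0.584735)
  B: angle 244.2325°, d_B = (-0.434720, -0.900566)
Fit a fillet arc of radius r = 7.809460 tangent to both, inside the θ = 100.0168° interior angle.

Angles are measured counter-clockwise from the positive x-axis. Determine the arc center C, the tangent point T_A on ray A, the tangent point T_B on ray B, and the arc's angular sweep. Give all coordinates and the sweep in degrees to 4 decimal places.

center=(-31.9741,-31.3237) T_A=(-27.4076,-24.9885) T_B=(-24.9411,-34.7187) sweep=79.9832

bisector direction at 194.2241° = (-0.969342,-0.245715)
center distance |VC| = r/sin(θ/2) = 7.809460/sin(50.0084°) = 10.193272
C = V + |VC|·bis = (-31.9741,-31.3237)
T_A = V + ((C−V)·d_A)·d_A = V + 6.5510·d_A = (-27.4076,-24.9885)
T_B = V + ((C−V)·d_B)·d_B = V + 6.5510·d_B = (-24.9411,-34.7187)
sweep = 180° − θ = 79.9832°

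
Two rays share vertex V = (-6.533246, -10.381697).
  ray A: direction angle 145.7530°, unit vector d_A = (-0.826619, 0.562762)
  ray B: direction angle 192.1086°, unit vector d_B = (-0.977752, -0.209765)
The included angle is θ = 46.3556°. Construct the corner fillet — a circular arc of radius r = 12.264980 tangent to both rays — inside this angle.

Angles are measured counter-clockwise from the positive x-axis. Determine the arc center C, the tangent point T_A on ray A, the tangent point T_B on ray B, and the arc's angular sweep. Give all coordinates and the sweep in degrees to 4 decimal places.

bisector direction at 168.9308° = (-0.981396,0.191994)
center distance |VC| = r/sin(θ/2) = 12.264980/sin(23.1778°) = 31.162155
C = V + |VC|·bis = (-37.1157,-4.3987)
T_A = V + ((C−V)·d_A)·d_A = V + 28.6470·d_A = (-30.2134,5.7397)
T_B = V + ((C−V)·d_B)·d_B = V + 28.6470·d_B = (-34.5429,-16.3908)
sweep = 180° − θ = 133.6444°

center=(-37.1157,-4.3987) T_A=(-30.2134,5.7397) T_B=(-34.5429,-16.3908) sweep=133.6444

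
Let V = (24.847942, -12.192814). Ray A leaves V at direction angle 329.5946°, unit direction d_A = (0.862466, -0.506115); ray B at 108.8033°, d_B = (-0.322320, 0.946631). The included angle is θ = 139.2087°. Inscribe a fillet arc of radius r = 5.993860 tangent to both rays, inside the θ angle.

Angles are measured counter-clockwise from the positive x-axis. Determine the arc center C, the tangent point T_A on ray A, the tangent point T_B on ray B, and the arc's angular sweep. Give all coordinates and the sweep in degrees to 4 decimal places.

bisector direction at 39.1990° = (0.774956,0.632015)
center distance |VC| = r/sin(θ/2) = 5.993860/sin(69.6043°) = 6.394757
C = V + |VC|·bis = (29.8036,-8.1512)
T_A = V + ((C−V)·d_A)·d_A = V + 2.2286·d_A = (26.7700,-13.3207)
T_B = V + ((C−V)·d_B)·d_B = V + 2.2286·d_B = (24.1296,-10.0832)
sweep = 180° − θ = 40.7913°

center=(29.8036,-8.1512) T_A=(26.7700,-13.3207) T_B=(24.1296,-10.0832) sweep=40.7913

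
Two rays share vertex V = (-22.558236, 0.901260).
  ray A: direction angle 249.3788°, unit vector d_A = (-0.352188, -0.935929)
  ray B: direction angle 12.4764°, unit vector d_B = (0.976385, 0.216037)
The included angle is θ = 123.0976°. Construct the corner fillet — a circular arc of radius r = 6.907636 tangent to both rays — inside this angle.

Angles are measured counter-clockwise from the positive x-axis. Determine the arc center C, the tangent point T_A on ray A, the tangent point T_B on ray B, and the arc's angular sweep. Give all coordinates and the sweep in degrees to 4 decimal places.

center=(-17.4114,-5.0346) T_A=(-23.8764,-2.6019) T_B=(-18.9037,1.7099) sweep=56.9024

bisector direction at 310.9276° = (0.655105,-0.755538)
center distance |VC| = r/sin(θ/2) = 6.907636/sin(61.5488°) = 7.856522
C = V + |VC|·bis = (-17.4114,-5.0346)
T_A = V + ((C−V)·d_A)·d_A = V + 3.7429·d_A = (-23.8764,-2.6019)
T_B = V + ((C−V)·d_B)·d_B = V + 3.7429·d_B = (-18.9037,1.7099)
sweep = 180° − θ = 56.9024°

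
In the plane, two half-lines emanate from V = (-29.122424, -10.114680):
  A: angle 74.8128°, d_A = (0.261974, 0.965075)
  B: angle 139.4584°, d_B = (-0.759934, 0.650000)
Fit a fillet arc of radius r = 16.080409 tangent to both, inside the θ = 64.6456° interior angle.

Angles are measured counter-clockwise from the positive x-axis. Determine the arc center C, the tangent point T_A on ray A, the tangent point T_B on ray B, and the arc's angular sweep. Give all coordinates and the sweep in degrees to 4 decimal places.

center=(-37.9834,18.6247) T_A=(-22.4645,14.4120) T_B=(-48.4356,6.4046) sweep=115.3544

bisector direction at 107.1356° = (-0.294634,0.955610)
center distance |VC| = r/sin(θ/2) = 16.080409/sin(32.3228°) = 30.074340
C = V + |VC|·bis = (-37.9834,18.6247)
T_A = V + ((C−V)·d_A)·d_A = V + 25.4143·d_A = (-22.4645,14.4120)
T_B = V + ((C−V)·d_B)·d_B = V + 25.4143·d_B = (-48.4356,6.4046)
sweep = 180° − θ = 115.3544°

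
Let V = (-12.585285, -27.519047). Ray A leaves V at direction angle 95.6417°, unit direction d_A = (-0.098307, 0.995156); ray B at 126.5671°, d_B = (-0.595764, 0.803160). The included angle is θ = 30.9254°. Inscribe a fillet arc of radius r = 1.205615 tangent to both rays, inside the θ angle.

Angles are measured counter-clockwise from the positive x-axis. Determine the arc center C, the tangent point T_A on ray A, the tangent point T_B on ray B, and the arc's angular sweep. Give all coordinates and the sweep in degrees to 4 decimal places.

center=(-14.2135,-23.3004) T_A=(-13.0137,-23.1818) T_B=(-15.1818,-24.0186) sweep=149.0746

bisector direction at 111.1044° = (-0.360068,0.932926)
center distance |VC| = r/sin(θ/2) = 1.205615/sin(15.4627°) = 4.522000
C = V + |VC|·bis = (-14.2135,-23.3004)
T_A = V + ((C−V)·d_A)·d_A = V + 4.3583·d_A = (-13.0137,-23.1818)
T_B = V + ((C−V)·d_B)·d_B = V + 4.3583·d_B = (-15.1818,-24.0186)
sweep = 180° − θ = 149.0746°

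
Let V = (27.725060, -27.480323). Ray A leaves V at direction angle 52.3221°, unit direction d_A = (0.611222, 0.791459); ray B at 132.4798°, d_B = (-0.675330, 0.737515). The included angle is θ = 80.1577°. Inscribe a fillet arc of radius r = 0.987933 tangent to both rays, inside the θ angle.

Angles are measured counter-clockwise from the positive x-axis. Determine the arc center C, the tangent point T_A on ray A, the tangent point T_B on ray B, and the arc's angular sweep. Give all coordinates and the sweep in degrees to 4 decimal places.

center=(27.6608,-25.9472) T_A=(28.4427,-26.5511) T_B=(26.9322,-26.6144) sweep=99.8423

bisector direction at 92.4009° = (-0.041892,0.999122)
center distance |VC| = r/sin(θ/2) = 0.987933/sin(40.0789°) = 1.534436
C = V + |VC|·bis = (27.6608,-25.9472)
T_A = V + ((C−V)·d_A)·d_A = V + 1.1741·d_A = (28.4427,-26.5511)
T_B = V + ((C−V)·d_B)·d_B = V + 1.1741·d_B = (26.9322,-26.6144)
sweep = 180° − θ = 99.8423°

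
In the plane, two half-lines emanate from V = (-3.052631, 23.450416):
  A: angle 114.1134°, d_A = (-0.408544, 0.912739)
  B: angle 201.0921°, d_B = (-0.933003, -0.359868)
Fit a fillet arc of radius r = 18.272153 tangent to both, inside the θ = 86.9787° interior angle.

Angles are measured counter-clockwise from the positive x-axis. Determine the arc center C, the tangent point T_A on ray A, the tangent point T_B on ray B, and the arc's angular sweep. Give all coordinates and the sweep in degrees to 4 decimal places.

center=(-27.5997,33.5666) T_A=(-10.9220,41.0316) T_B=(-21.0241,16.5186) sweep=93.0213

bisector direction at 157.6028° = (-0.924564,0.381026)
center distance |VC| = r/sin(θ/2) = 18.272153/sin(43.4894°) = 26.549882
C = V + |VC|·bis = (-27.5997,33.5666)
T_A = V + ((C−V)·d_A)·d_A = V + 19.2620·d_A = (-10.9220,41.0316)
T_B = V + ((C−V)·d_B)·d_B = V + 19.2620·d_B = (-21.0241,16.5186)
sweep = 180° − θ = 93.0213°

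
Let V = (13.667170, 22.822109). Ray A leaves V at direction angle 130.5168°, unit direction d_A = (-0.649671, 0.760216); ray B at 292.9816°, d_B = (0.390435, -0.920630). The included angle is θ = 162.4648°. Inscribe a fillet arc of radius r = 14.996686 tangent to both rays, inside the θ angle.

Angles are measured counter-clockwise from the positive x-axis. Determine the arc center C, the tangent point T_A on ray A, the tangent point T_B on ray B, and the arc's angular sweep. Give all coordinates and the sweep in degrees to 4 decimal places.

bisector direction at 211.7492° = (-0.850360,-0.526202)
center distance |VC| = r/sin(θ/2) = 14.996686/sin(81.2324°) = 15.173998
C = V + |VC|·bis = (0.7638,14.8375)
T_A = V + ((C−V)·d_A)·d_A = V + 2.3129·d_A = (12.1645,24.5804)
T_B = V + ((C−V)·d_B)·d_B = V + 2.3129·d_B = (14.5702,20.6928)
sweep = 180° − θ = 17.5352°

center=(0.7638,14.8375) T_A=(12.1645,24.5804) T_B=(14.5702,20.6928) sweep=17.5352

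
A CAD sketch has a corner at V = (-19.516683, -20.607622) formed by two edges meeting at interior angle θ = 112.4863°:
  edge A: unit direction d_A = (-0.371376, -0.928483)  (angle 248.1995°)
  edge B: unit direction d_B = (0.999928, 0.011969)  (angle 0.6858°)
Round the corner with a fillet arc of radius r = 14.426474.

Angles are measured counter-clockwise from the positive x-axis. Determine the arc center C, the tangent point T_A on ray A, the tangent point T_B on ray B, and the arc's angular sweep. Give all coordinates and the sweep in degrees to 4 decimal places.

center=(-9.7027,-34.9177) T_A=(-23.0975,-29.5600) T_B=(-9.8754,-20.4922) sweep=67.5137

bisector direction at 304.4427° = (0.565581,-0.824693)
center distance |VC| = r/sin(θ/2) = 14.426474/sin(56.2431°) = 17.351959
C = V + |VC|·bis = (-9.7027,-34.9177)
T_A = V + ((C−V)·d_A)·d_A = V + 9.6420·d_A = (-23.0975,-29.5600)
T_B = V + ((C−V)·d_B)·d_B = V + 9.6420·d_B = (-9.8754,-20.4922)
sweep = 180° − θ = 67.5137°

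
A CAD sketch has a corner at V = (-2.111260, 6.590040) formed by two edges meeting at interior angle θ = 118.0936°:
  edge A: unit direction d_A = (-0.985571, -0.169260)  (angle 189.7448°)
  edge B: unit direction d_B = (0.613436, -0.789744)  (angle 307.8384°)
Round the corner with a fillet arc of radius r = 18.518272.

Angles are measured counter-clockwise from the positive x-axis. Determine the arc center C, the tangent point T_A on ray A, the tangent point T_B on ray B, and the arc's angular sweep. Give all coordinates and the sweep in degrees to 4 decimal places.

bisector direction at 248.7916° = (-0.361761,-0.932271)
center distance |VC| = r/sin(θ/2) = 18.518272/sin(59.0468°) = 21.593444
C = V + |VC|·bis = (-9.9229,-13.5409)
T_A = V + ((C−V)·d_A)·d_A = V + 11.1063·d_A = (-13.0573,4.7102)
T_B = V + ((C−V)·d_B)·d_B = V + 11.1063·d_B = (4.7018,-2.1811)
sweep = 180° − θ = 61.9064°

center=(-9.9229,-13.5409) T_A=(-13.0573,4.7102) T_B=(4.7018,-2.1811) sweep=61.9064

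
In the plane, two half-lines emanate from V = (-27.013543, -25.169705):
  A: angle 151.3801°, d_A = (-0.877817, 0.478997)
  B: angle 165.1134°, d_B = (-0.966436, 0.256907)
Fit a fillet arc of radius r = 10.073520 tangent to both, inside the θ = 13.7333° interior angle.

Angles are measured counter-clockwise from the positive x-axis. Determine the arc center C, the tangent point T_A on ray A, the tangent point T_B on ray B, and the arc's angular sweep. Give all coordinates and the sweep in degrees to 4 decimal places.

bisector direction at 158.2467° = (-0.928789,0.370610)
center distance |VC| = r/sin(θ/2) = 10.073520/sin(6.8666°) = 84.255663
C = V + |VC|·bis = (-105.2692,6.0563)
T_A = V + ((C−V)·d_A)·d_A = V + 83.6513·d_A = (-100.4441,14.8990)
T_B = V + ((C−V)·d_B)·d_B = V + 83.6513·d_B = (-107.8572,-3.6791)
sweep = 180° − θ = 166.2667°

center=(-105.2692,6.0563) T_A=(-100.4441,14.8990) T_B=(-107.8572,-3.6791) sweep=166.2667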